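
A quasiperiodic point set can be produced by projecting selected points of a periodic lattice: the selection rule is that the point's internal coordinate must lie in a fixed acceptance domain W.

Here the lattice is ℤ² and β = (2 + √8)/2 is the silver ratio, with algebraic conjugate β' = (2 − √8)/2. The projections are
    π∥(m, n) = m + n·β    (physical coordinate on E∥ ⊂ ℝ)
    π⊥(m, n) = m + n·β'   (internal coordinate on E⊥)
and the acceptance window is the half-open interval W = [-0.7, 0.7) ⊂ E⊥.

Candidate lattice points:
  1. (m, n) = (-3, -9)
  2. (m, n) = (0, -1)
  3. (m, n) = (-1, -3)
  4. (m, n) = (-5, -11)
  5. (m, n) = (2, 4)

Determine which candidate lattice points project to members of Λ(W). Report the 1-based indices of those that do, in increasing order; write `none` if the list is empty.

2, 3, 4, 5

β' = (2−√8)/2 ≈ -0.4142.
#1 (-3,-9): internal coord -3 + (-9)·β' = +0.7279; +0.7279 ∉ [-0.7, 0.7) → out
#2 (0,-1): internal coord 0 + (-1)·β' = +0.4142; +0.4142 ∈ [-0.7, 0.7) → IN Λ
#3 (-1,-3): internal coord -1 + (-3)·β' = +0.2426; +0.2426 ∈ [-0.7, 0.7) → IN Λ
#4 (-5,-11): internal coord -5 + (-11)·β' = -0.4437; -0.4437 ∈ [-0.7, 0.7) → IN Λ
#5 (2,4): internal coord 2 + (4)·β' = +0.3431; +0.3431 ∈ [-0.7, 0.7) → IN Λ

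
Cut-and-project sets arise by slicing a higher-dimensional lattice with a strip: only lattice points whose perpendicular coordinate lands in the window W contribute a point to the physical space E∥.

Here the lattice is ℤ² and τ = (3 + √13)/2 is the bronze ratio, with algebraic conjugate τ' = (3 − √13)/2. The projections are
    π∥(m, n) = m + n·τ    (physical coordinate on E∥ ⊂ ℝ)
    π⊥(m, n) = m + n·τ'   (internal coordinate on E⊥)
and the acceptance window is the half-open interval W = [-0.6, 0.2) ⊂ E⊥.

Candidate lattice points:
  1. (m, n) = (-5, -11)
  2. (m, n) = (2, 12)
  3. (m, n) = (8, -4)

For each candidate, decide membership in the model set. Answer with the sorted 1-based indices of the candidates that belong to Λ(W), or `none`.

none

Numerically τ ≈ 3.3028 and τ' = −1/τ ≈ -0.3028.
candidate 1: (m,n)=(-5,-11) → π∥ = -5-11·τ ≈ -41.3305, π⊥ = -5-11·τ' ≈ -1.6695 ∉ [-0.6, 0.2) ⇒ out
candidate 2: (m,n)=(2,12) → π∥ = 2+12·τ ≈ 41.6333, π⊥ = 2+12·τ' ≈ -1.6333 ∉ [-0.6, 0.2) ⇒ out
candidate 3: (m,n)=(8,-4) → π∥ = 8-4·τ ≈ -5.2111, π⊥ = 8-4·τ' ≈ 9.2111 ∉ [-0.6, 0.2) ⇒ out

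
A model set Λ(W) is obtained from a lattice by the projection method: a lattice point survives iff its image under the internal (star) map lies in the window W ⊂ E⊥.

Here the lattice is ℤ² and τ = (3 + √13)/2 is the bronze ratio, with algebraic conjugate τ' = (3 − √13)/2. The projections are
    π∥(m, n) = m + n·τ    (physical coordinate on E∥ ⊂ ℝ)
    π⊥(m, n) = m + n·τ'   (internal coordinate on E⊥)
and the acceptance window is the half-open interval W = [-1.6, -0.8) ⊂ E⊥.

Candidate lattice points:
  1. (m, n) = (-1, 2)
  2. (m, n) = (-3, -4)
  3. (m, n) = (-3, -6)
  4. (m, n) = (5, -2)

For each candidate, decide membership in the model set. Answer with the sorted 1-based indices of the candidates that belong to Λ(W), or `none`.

3

τ' = (3−√13)/2 ≈ -0.30278.
candidate 1: (m,n)=(-1,2) → π∥ = -1+2·τ ≈ 5.60555, π⊥ = -1+2·τ' ≈ -1.60555 ∉ [-1.6, -0.8) ⇒ out
candidate 2: (m,n)=(-3,-4) → π∥ = -3-4·τ ≈ -16.21110, π⊥ = -3-4·τ' ≈ -1.78890 ∉ [-1.6, -0.8) ⇒ out
candidate 3: (m,n)=(-3,-6) → π∥ = -3-6·τ ≈ -22.81665, π⊥ = -3-6·τ' ≈ -1.18335 ∈ [-1.6, -0.8) ⇒ IN Λ
candidate 4: (m,n)=(5,-2) → π∥ = 5-2·τ ≈ -1.60555, π⊥ = 5-2·τ' ≈ 5.60555 ∉ [-1.6, -0.8) ⇒ out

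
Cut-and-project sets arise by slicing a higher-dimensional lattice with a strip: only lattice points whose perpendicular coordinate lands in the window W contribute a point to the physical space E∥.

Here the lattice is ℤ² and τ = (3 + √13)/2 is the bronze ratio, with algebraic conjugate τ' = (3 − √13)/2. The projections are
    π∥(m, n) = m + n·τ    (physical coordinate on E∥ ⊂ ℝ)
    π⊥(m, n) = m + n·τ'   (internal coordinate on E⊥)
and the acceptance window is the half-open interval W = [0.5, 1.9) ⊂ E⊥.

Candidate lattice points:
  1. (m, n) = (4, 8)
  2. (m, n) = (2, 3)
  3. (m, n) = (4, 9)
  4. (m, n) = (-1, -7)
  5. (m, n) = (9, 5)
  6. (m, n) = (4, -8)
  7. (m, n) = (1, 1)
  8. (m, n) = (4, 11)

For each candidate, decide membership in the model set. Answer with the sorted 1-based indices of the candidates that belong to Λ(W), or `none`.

1, 2, 3, 4, 7, 8

τ' = (3−√13)/2 ≈ -0.302776.
candidate 1: (m,n)=(4,8) → π∥ = 4+8·τ ≈ 30.422205, π⊥ = 4+8·τ' ≈ 1.577795 ∈ [0.5, 1.9) ⇒ IN Λ
candidate 2: (m,n)=(2,3) → π∥ = 2+3·τ ≈ 11.908327, π⊥ = 2+3·τ' ≈ 1.091673 ∈ [0.5, 1.9) ⇒ IN Λ
candidate 3: (m,n)=(4,9) → π∥ = 4+9·τ ≈ 33.724981, π⊥ = 4+9·τ' ≈ 1.275019 ∈ [0.5, 1.9) ⇒ IN Λ
candidate 4: (m,n)=(-1,-7) → π∥ = -1-7·τ ≈ -24.119429, π⊥ = -1-7·τ' ≈ 1.119429 ∈ [0.5, 1.9) ⇒ IN Λ
candidate 5: (m,n)=(9,5) → π∥ = 9+5·τ ≈ 25.513878, π⊥ = 9+5·τ' ≈ 7.486122 ∉ [0.5, 1.9) ⇒ out
candidate 6: (m,n)=(4,-8) → π∥ = 4-8·τ ≈ -22.422205, π⊥ = 4-8·τ' ≈ 6.422205 ∉ [0.5, 1.9) ⇒ out
candidate 7: (m,n)=(1,1) → π∥ = 1+1·τ ≈ 4.302776, π⊥ = 1+1·τ' ≈ 0.697224 ∈ [0.5, 1.9) ⇒ IN Λ
candidate 8: (m,n)=(4,11) → π∥ = 4+11·τ ≈ 40.330532, π⊥ = 4+11·τ' ≈ 0.669468 ∈ [0.5, 1.9) ⇒ IN Λ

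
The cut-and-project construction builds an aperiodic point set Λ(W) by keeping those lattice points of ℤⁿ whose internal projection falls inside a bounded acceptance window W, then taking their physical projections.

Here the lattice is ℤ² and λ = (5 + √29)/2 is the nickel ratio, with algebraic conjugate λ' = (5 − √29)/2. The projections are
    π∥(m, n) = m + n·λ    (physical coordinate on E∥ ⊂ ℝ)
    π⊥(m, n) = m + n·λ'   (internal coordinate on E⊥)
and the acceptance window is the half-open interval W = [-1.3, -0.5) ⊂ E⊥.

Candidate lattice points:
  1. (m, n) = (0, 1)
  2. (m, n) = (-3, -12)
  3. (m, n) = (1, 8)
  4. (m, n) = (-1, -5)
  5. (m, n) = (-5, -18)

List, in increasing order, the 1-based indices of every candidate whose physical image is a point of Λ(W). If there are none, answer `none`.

2, 3

Numerically λ ≈ 5.19258 and λ' = −1/λ ≈ -0.19258.
[1] lift (0,1): star map gives -0.19258; window check -1.3 ≤ -0.19258 < -0.5 is false → out
[2] lift (-3,-12): star map gives -0.68901; window check -1.3 ≤ -0.68901 < -0.5 is true → IN Λ
[3] lift (1,8): star map gives -0.54066; window check -1.3 ≤ -0.54066 < -0.5 is true → IN Λ
[4] lift (-1,-5): star map gives -0.03709; window check -1.3 ≤ -0.03709 < -0.5 is false → out
[5] lift (-5,-18): star map gives -1.53352; window check -1.3 ≤ -1.53352 < -0.5 is false → out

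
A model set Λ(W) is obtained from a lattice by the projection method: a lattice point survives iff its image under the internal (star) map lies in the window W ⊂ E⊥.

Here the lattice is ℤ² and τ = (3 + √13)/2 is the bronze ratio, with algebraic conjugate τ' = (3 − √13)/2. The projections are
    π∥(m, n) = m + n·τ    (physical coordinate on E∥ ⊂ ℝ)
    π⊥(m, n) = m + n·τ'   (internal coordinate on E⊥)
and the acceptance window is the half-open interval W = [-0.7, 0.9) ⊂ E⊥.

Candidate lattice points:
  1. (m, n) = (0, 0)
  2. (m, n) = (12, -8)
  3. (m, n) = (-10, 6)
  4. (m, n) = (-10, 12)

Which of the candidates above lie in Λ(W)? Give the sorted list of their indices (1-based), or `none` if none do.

1

Numerically τ ≈ 3.302776 and τ' = −1/τ ≈ -0.302776.
candidate 1: (m,n)=(0,0) → π∥ = 0+0·τ ≈ 0.000000, π⊥ = 0+0·τ' ≈ 0.000000 ∈ [-0.7, 0.9) ⇒ IN Λ
candidate 2: (m,n)=(12,-8) → π∥ = 12-8·τ ≈ -14.422205, π⊥ = 12-8·τ' ≈ 14.422205 ∉ [-0.7, 0.9) ⇒ out
candidate 3: (m,n)=(-10,6) → π∥ = -10+6·τ ≈ 9.816654, π⊥ = -10+6·τ' ≈ -11.816654 ∉ [-0.7, 0.9) ⇒ out
candidate 4: (m,n)=(-10,12) → π∥ = -10+12·τ ≈ 29.633308, π⊥ = -10+12·τ' ≈ -13.633308 ∉ [-0.7, 0.9) ⇒ out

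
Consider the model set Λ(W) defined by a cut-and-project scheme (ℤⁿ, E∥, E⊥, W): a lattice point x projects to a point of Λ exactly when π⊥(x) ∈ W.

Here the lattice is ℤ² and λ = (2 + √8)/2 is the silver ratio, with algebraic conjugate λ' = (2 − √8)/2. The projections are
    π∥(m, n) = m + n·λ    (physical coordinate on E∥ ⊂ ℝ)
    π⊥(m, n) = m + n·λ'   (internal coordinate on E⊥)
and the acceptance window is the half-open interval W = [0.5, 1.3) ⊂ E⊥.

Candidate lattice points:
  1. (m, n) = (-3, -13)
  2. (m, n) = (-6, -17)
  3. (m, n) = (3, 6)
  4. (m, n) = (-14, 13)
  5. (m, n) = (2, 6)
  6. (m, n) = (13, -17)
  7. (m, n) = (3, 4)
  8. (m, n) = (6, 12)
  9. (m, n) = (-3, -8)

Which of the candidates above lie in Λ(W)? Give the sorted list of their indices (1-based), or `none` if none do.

2, 3, 8

Numerically λ ≈ 2.414214 and λ' = −1/λ ≈ -0.414214.
#1 (-3,-13): internal coord -3 + (-13)·λ' = +2.384776; +2.384776 ∉ [0.5, 1.3) → out
#2 (-6,-17): internal coord -6 + (-17)·λ' = +1.041631; +1.041631 ∈ [0.5, 1.3) → IN Λ
#3 (3,6): internal coord 3 + (6)·λ' = +0.514719; +0.514719 ∈ [0.5, 1.3) → IN Λ
#4 (-14,13): internal coord -14 + (13)·λ' = -19.384776; -19.384776 ∉ [0.5, 1.3) → out
#5 (2,6): internal coord 2 + (6)·λ' = -0.485281; -0.485281 ∉ [0.5, 1.3) → out
#6 (13,-17): internal coord 13 + (-17)·λ' = +20.041631; +20.041631 ∉ [0.5, 1.3) → out
#7 (3,4): internal coord 3 + (4)·λ' = +1.343146; +1.343146 ∉ [0.5, 1.3) → out
#8 (6,12): internal coord 6 + (12)·λ' = +1.029437; +1.029437 ∈ [0.5, 1.3) → IN Λ
#9 (-3,-8): internal coord -3 + (-8)·λ' = +0.313708; +0.313708 ∉ [0.5, 1.3) → out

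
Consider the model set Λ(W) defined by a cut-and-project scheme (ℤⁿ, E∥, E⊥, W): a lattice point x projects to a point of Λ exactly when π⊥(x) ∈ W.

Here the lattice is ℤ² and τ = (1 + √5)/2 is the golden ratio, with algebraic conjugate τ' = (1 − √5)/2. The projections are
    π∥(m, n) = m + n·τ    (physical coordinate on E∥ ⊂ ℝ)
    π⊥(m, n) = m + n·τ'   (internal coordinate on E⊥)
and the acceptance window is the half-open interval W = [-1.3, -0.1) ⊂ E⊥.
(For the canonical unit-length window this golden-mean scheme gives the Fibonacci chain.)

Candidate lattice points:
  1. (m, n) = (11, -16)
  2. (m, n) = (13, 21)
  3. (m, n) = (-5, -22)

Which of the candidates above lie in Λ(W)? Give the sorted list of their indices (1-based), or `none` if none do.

Numerically τ ≈ 1.6180 and τ' = −1/τ ≈ -0.6180.
#1 (11,-16): internal coord 11 + (-16)·τ' = +20.8885; +20.8885 ∉ [-1.3, -0.1) → out
#2 (13,21): internal coord 13 + (21)·τ' = +0.0213; +0.0213 ∉ [-1.3, -0.1) → out
#3 (-5,-22): internal coord -5 + (-22)·τ' = +8.5967; +8.5967 ∉ [-1.3, -0.1) → out

none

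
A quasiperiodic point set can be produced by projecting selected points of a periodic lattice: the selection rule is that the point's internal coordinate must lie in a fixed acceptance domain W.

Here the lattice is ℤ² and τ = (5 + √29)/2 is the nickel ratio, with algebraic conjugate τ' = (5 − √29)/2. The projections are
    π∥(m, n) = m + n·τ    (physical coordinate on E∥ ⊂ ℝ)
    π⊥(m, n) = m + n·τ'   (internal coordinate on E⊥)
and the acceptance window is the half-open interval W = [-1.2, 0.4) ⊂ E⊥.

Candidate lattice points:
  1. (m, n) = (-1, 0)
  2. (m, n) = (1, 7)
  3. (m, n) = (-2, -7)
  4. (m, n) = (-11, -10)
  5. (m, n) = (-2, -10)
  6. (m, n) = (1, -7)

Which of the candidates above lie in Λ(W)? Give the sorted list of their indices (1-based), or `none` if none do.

τ' = (5−√29)/2 ≈ -0.192582.
[1] lift (-1,0): star map gives -1.000000; window check -1.2 ≤ -1.000000 < 0.4 is true → IN Λ
[2] lift (1,7): star map gives -0.348077; window check -1.2 ≤ -0.348077 < 0.4 is true → IN Λ
[3] lift (-2,-7): star map gives -0.651923; window check -1.2 ≤ -0.651923 < 0.4 is true → IN Λ
[4] lift (-11,-10): star map gives -9.074176; window check -1.2 ≤ -9.074176 < 0.4 is false → out
[5] lift (-2,-10): star map gives -0.074176; window check -1.2 ≤ -0.074176 < 0.4 is true → IN Λ
[6] lift (1,-7): star map gives 2.348077; window check -1.2 ≤ 2.348077 < 0.4 is false → out

1, 2, 3, 5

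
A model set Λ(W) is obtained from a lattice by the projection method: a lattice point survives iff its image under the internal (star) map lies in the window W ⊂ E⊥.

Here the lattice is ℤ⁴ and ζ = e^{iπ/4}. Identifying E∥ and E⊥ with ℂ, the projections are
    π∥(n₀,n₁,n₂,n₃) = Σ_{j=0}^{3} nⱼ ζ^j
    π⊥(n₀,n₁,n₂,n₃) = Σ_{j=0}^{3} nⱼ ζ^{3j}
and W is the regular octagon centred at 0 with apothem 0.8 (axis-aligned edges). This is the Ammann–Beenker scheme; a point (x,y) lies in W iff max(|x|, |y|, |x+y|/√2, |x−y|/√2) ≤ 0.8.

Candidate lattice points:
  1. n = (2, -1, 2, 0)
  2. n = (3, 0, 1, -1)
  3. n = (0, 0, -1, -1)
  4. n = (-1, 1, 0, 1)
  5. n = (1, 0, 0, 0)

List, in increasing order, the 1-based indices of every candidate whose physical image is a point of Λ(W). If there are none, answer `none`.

3

Internal map: ζ^{3j} for j=0..3 gives (1,0), (−√2/2,√2/2), (0,−1), (√2/2,√2/2).
#1 (2, -1, 2, 0): internal (2.7071, -2.7071); octagon support 3.8284 vs apothem 0.8 → ∉ W
#2 (3, 0, 1, -1): internal (2.2929, -1.7071); octagon support 2.8284 vs apothem 0.8 → ∉ W
#3 (0, 0, -1, -1): internal (-0.7071, 0.2929); octagon support 0.7071 vs apothem 0.8 → ∈ W
#4 (-1, 1, 0, 1): internal (-1.0000, 1.4142); octagon support 1.7071 vs apothem 0.8 → ∉ W
#5 (1, 0, 0, 0): internal (1.0000, 0.0000); octagon support 1.0000 vs apothem 0.8 → ∉ W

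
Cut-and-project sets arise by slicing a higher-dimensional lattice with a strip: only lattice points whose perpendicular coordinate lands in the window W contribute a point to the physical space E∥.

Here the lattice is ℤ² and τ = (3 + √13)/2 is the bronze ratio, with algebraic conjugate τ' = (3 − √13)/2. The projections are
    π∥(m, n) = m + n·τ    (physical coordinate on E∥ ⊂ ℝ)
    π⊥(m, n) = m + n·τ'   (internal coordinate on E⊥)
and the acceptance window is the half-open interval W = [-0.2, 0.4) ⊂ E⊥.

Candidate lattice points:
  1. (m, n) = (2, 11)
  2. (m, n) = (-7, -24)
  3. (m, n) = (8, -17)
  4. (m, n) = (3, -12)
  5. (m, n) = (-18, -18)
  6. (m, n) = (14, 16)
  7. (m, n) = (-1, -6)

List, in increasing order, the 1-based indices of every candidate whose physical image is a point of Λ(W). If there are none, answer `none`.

Numerically τ ≈ 3.30278 and τ' = −1/τ ≈ -0.30278.
[1] lift (2,11): star map gives -1.33053; window check -0.2 ≤ -1.33053 < 0.4 is false → out
[2] lift (-7,-24): star map gives 0.26662; window check -0.2 ≤ 0.26662 < 0.4 is true → IN Λ
[3] lift (8,-17): star map gives 13.14719; window check -0.2 ≤ 13.14719 < 0.4 is false → out
[4] lift (3,-12): star map gives 6.63331; window check -0.2 ≤ 6.63331 < 0.4 is false → out
[5] lift (-18,-18): star map gives -12.55004; window check -0.2 ≤ -12.55004 < 0.4 is false → out
[6] lift (14,16): star map gives 9.15559; window check -0.2 ≤ 9.15559 < 0.4 is false → out
[7] lift (-1,-6): star map gives 0.81665; window check -0.2 ≤ 0.81665 < 0.4 is false → out

2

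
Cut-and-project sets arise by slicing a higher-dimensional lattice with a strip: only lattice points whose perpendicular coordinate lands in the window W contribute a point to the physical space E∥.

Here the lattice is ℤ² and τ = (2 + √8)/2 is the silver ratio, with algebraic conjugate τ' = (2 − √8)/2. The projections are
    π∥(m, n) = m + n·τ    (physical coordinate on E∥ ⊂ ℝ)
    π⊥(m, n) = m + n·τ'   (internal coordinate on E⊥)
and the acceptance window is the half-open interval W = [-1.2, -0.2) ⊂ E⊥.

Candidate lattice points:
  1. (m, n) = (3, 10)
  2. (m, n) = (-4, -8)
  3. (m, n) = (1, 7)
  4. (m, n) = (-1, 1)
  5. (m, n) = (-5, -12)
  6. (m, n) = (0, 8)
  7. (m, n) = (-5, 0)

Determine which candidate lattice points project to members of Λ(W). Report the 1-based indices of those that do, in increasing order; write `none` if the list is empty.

Compute τ' = (2−√8)/2 = -0.414214, so π⊥(m,n) = m -0.414214·n.
candidate 1: (m,n)=(3,10) → π∥ = 3+10·τ ≈ 27.142136, π⊥ = 3+10·τ' ≈ -1.142136 ∈ [-1.2, -0.2) ⇒ IN Λ
candidate 2: (m,n)=(-4,-8) → π∥ = -4-8·τ ≈ -23.313708, π⊥ = -4-8·τ' ≈ -0.686292 ∈ [-1.2, -0.2) ⇒ IN Λ
candidate 3: (m,n)=(1,7) → π∥ = 1+7·τ ≈ 17.899495, π⊥ = 1+7·τ' ≈ -1.899495 ∉ [-1.2, -0.2) ⇒ out
candidate 4: (m,n)=(-1,1) → π∥ = -1+1·τ ≈ 1.414214, π⊥ = -1+1·τ' ≈ -1.414214 ∉ [-1.2, -0.2) ⇒ out
candidate 5: (m,n)=(-5,-12) → π∥ = -5-12·τ ≈ -33.970563, π⊥ = -5-12·τ' ≈ -0.029437 ∉ [-1.2, -0.2) ⇒ out
candidate 6: (m,n)=(0,8) → π∥ = 0+8·τ ≈ 19.313708, π⊥ = 0+8·τ' ≈ -3.313708 ∉ [-1.2, -0.2) ⇒ out
candidate 7: (m,n)=(-5,0) → π∥ = -5+0·τ ≈ -5.000000, π⊥ = -5+0·τ' ≈ -5.000000 ∉ [-1.2, -0.2) ⇒ out

1, 2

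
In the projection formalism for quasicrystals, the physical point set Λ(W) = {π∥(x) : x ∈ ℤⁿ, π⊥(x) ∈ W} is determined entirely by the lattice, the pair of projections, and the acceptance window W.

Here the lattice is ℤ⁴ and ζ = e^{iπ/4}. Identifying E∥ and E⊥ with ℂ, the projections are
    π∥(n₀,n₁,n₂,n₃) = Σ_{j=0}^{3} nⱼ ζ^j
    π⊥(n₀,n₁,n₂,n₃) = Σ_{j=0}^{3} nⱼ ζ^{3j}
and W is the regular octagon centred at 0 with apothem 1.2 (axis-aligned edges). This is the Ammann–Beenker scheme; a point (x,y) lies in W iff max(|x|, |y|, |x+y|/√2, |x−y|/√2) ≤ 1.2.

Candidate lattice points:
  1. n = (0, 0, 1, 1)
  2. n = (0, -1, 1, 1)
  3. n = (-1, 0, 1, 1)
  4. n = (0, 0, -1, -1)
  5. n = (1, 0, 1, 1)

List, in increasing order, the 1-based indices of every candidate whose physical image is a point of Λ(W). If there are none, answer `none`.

1, 3, 4

π⊥(n) = n₀ + n₁ζ³ + n₂ζ⁶ + n₃ζ⁹ where ζ = e^{iπ/4}.
#1 (0, 0, 1, 1): internal (0.707107, -0.292893); octagon support 0.707107 vs apothem 1.2 → ∈ W
#2 (0, -1, 1, 1): internal (1.414214, -1.000000); octagon support 1.707107 vs apothem 1.2 → ∉ W
#3 (-1, 0, 1, 1): internal (-0.292893, -0.292893); octagon support 0.414214 vs apothem 1.2 → ∈ W
#4 (0, 0, -1, -1): internal (-0.707107, 0.292893); octagon support 0.707107 vs apothem 1.2 → ∈ W
#5 (1, 0, 1, 1): internal (1.707107, -0.292893); octagon support 1.707107 vs apothem 1.2 → ∉ W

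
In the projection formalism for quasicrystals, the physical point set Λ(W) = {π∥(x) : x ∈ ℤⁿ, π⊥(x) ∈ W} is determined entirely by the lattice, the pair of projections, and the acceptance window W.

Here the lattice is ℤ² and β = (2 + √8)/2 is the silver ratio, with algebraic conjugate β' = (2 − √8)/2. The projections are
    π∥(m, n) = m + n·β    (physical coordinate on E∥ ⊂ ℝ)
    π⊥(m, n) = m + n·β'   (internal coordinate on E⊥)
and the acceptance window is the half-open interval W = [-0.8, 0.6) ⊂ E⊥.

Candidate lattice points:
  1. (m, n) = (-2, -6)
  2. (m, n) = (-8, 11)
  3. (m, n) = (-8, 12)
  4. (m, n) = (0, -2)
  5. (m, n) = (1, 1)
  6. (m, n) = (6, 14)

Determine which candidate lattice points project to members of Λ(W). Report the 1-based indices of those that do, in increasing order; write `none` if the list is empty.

Numerically β ≈ 2.414214 and β' = −1/β ≈ -0.414214.
[1] lift (-2,-6): star map gives 0.485281; window check -0.8 ≤ 0.485281 < 0.6 is true → IN Λ
[2] lift (-8,11): star map gives -12.556349; window check -0.8 ≤ -12.556349 < 0.6 is false → out
[3] lift (-8,12): star map gives -12.970563; window check -0.8 ≤ -12.970563 < 0.6 is false → out
[4] lift (0,-2): star map gives 0.828427; window check -0.8 ≤ 0.828427 < 0.6 is false → out
[5] lift (1,1): star map gives 0.585786; window check -0.8 ≤ 0.585786 < 0.6 is true → IN Λ
[6] lift (6,14): star map gives 0.201010; window check -0.8 ≤ 0.201010 < 0.6 is true → IN Λ

1, 5, 6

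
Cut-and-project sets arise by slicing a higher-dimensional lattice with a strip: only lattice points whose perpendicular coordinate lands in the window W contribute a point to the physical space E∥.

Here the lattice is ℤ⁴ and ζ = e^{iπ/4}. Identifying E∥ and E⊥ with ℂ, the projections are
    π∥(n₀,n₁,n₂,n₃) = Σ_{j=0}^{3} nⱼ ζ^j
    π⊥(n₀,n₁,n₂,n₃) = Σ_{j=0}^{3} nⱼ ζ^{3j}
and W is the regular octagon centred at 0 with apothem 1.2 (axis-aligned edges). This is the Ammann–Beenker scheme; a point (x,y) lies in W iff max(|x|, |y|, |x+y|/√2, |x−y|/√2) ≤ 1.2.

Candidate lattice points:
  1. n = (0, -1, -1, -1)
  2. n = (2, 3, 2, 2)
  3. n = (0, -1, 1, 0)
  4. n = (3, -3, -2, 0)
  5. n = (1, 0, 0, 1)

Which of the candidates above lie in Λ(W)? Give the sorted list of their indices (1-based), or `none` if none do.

1

π⊥(n) = n₀ + n₁ζ³ + n₂ζ⁶ + n₃ζ⁹ where ζ = e^{iπ/4}.
candidate 1: n = (0, -1, -1, -1) → π⊥ ≈ (+0.0000, -0.4142); max(|x|,|y|,|x±y|/√2) = 0.4142 ≤ 1.2 ⇒ ∈ W
candidate 2: n = (2, 3, 2, 2) → π⊥ ≈ (+1.2929, +1.5355); max(|x|,|y|,|x±y|/√2) = 2.0000 > 1.2 ⇒ ∉ W
candidate 3: n = (0, -1, 1, 0) → π⊥ ≈ (+0.7071, -1.7071); max(|x|,|y|,|x±y|/√2) = 1.7071 > 1.2 ⇒ ∉ W
candidate 4: n = (3, -3, -2, 0) → π⊥ ≈ (+5.1213, -0.1213); max(|x|,|y|,|x±y|/√2) = 5.1213 > 1.2 ⇒ ∉ W
candidate 5: n = (1, 0, 0, 1) → π⊥ ≈ (+1.7071, +0.7071); max(|x|,|y|,|x±y|/√2) = 1.7071 > 1.2 ⇒ ∉ W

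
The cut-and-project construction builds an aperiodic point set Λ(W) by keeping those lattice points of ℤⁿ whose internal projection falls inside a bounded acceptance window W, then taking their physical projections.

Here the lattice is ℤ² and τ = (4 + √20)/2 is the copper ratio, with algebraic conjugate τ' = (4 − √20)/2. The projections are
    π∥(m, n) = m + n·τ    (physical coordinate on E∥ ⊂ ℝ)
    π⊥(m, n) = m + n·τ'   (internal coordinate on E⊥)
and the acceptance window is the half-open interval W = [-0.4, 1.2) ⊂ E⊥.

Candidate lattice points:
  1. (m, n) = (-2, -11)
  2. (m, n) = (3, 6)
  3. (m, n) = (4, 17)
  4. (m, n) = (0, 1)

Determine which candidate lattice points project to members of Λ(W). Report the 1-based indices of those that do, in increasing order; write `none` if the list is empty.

1, 3, 4

Numerically τ ≈ 4.23607 and τ' = −1/τ ≈ -0.23607.
candidate 1: (m,n)=(-2,-11) → π∥ = -2-11·τ ≈ -48.59675, π⊥ = -2-11·τ' ≈ 0.59675 ∈ [-0.4, 1.2) ⇒ IN Λ
candidate 2: (m,n)=(3,6) → π∥ = 3+6·τ ≈ 28.41641, π⊥ = 3+6·τ' ≈ 1.58359 ∉ [-0.4, 1.2) ⇒ out
candidate 3: (m,n)=(4,17) → π∥ = 4+17·τ ≈ 76.01316, π⊥ = 4+17·τ' ≈ -0.01316 ∈ [-0.4, 1.2) ⇒ IN Λ
candidate 4: (m,n)=(0,1) → π∥ = 0+1·τ ≈ 4.23607, π⊥ = 0+1·τ' ≈ -0.23607 ∈ [-0.4, 1.2) ⇒ IN Λ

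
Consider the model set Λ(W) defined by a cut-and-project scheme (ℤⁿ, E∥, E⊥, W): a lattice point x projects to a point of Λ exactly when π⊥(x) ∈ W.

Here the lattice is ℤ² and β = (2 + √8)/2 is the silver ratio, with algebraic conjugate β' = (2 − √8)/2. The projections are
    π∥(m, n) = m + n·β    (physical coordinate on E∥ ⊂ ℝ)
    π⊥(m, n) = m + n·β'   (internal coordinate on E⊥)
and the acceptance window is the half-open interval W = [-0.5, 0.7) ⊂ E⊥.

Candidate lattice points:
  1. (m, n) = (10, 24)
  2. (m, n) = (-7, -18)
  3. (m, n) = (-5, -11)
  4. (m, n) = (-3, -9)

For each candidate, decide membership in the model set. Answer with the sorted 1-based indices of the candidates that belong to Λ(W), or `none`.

β' = (2−√8)/2 ≈ -0.41421.
#1 (10,24): internal coord 10 + (24)·β' = +0.05887; +0.05887 ∈ [-0.5, 0.7) → IN Λ
#2 (-7,-18): internal coord -7 + (-18)·β' = +0.45584; +0.45584 ∈ [-0.5, 0.7) → IN Λ
#3 (-5,-11): internal coord -5 + (-11)·β' = -0.44365; -0.44365 ∈ [-0.5, 0.7) → IN Λ
#4 (-3,-9): internal coord -3 + (-9)·β' = +0.72792; +0.72792 ∉ [-0.5, 0.7) → out

1, 2, 3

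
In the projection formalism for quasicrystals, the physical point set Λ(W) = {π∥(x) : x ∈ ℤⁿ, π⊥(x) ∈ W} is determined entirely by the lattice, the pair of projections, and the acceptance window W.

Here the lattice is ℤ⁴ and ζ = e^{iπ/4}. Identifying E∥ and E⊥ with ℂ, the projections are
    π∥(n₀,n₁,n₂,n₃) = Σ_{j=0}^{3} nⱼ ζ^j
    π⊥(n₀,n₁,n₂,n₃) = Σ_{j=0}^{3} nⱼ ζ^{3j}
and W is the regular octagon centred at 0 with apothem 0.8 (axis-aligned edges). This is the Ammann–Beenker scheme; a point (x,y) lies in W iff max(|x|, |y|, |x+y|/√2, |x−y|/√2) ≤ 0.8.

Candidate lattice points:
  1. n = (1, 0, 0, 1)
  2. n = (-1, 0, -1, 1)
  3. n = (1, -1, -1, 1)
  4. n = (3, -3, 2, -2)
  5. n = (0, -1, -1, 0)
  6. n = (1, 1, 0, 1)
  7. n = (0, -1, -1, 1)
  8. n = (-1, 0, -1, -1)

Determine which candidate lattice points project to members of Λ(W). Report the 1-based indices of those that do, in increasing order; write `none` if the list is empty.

Internal map: ζ^{3j} for j=0..3 gives (1,0), (−√2/2,√2/2), (0,−1), (√2/2,√2/2).
candidate 1: n = (1, 0, 0, 1) → π⊥ ≈ (+1.707107, +0.707107); max(|x|,|y|,|x±y|/√2) = 1.707107 > 0.8 ⇒ ∉ W
candidate 2: n = (-1, 0, -1, 1) → π⊥ ≈ (-0.292893, +1.707107); max(|x|,|y|,|x±y|/√2) = 1.707107 > 0.8 ⇒ ∉ W
candidate 3: n = (1, -1, -1, 1) → π⊥ ≈ (+2.414214, +1.000000); max(|x|,|y|,|x±y|/√2) = 2.414214 > 0.8 ⇒ ∉ W
candidate 4: n = (3, -3, 2, -2) → π⊥ ≈ (+3.707107, -5.535534); max(|x|,|y|,|x±y|/√2) = 6.535534 > 0.8 ⇒ ∉ W
candidate 5: n = (0, -1, -1, 0) → π⊥ ≈ (+0.707107, +0.292893); max(|x|,|y|,|x±y|/√2) = 0.707107 ≤ 0.8 ⇒ ∈ W
candidate 6: n = (1, 1, 0, 1) → π⊥ ≈ (+1.000000, +1.414214); max(|x|,|y|,|x±y|/√2) = 1.707107 > 0.8 ⇒ ∉ W
candidate 7: n = (0, -1, -1, 1) → π⊥ ≈ (+1.414214, +1.000000); max(|x|,|y|,|x±y|/√2) = 1.707107 > 0.8 ⇒ ∉ W
candidate 8: n = (-1, 0, -1, -1) → π⊥ ≈ (-1.707107, +0.292893); max(|x|,|y|,|x±y|/√2) = 1.707107 > 0.8 ⇒ ∉ W

5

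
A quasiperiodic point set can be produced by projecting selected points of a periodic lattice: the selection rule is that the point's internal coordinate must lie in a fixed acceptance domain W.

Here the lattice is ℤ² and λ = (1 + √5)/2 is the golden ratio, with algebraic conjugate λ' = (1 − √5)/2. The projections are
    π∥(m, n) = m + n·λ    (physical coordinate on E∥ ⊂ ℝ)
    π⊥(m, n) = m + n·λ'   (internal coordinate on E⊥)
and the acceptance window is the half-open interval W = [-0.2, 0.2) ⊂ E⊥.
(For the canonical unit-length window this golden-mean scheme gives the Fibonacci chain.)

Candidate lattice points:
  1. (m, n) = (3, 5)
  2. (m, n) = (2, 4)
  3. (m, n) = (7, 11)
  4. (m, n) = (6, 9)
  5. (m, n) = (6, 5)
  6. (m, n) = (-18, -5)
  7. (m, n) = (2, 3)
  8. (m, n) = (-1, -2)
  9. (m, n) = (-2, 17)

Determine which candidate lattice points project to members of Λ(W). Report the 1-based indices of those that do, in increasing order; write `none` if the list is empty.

1, 7

λ' = (1−√5)/2 ≈ -0.618034.
#1 (3,5): internal coord 3 + (5)·λ' = -0.090170; -0.090170 ∈ [-0.2, 0.2) → IN Λ
#2 (2,4): internal coord 2 + (4)·λ' = -0.472136; -0.472136 ∉ [-0.2, 0.2) → out
#3 (7,11): internal coord 7 + (11)·λ' = +0.201626; +0.201626 ∉ [-0.2, 0.2) → out
#4 (6,9): internal coord 6 + (9)·λ' = +0.437694; +0.437694 ∉ [-0.2, 0.2) → out
#5 (6,5): internal coord 6 + (5)·λ' = +2.909830; +2.909830 ∉ [-0.2, 0.2) → out
#6 (-18,-5): internal coord -18 + (-5)·λ' = -14.909830; -14.909830 ∉ [-0.2, 0.2) → out
#7 (2,3): internal coord 2 + (3)·λ' = +0.145898; +0.145898 ∈ [-0.2, 0.2) → IN Λ
#8 (-1,-2): internal coord -1 + (-2)·λ' = +0.236068; +0.236068 ∉ [-0.2, 0.2) → out
#9 (-2,17): internal coord -2 + (17)·λ' = -12.506578; -12.506578 ∉ [-0.2, 0.2) → out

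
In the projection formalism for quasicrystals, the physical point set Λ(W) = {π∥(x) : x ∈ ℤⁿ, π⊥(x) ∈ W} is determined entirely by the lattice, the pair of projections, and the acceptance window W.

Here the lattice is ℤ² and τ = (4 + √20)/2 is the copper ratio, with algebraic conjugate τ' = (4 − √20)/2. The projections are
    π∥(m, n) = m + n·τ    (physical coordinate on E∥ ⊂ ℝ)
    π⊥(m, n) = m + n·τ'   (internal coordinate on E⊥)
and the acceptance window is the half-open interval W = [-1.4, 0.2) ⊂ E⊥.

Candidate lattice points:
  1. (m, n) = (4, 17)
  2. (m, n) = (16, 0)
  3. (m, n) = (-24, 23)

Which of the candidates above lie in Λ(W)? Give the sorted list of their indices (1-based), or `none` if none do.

Compute τ' = (4−√20)/2 = -0.23607, so π⊥(m,n) = m -0.23607·n.
[1] lift (4,17): star map gives -0.01316; window check -1.4 ≤ -0.01316 < 0.2 is true → IN Λ
[2] lift (16,0): star map gives 16.00000; window check -1.4 ≤ 16.00000 < 0.2 is false → out
[3] lift (-24,23): star map gives -29.42956; window check -1.4 ≤ -29.42956 < 0.2 is false → out

1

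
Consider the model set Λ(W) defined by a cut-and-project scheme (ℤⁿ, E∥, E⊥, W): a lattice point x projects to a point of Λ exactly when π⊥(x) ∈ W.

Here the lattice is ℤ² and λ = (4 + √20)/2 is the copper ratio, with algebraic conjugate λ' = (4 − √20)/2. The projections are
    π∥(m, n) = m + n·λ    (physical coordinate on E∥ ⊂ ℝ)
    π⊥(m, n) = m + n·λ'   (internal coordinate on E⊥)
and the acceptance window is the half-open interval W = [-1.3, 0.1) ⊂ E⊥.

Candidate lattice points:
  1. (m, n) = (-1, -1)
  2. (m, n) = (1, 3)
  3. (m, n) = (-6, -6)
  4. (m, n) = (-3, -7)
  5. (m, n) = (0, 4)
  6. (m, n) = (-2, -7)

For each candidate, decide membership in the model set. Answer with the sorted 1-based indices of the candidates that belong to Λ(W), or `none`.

Numerically λ ≈ 4.23607 and λ' = −1/λ ≈ -0.23607.
#1 (-1,-1): internal coord -1 + (-1)·λ' = -0.76393; -0.76393 ∈ [-1.3, 0.1) → IN Λ
#2 (1,3): internal coord 1 + (3)·λ' = +0.29180; +0.29180 ∉ [-1.3, 0.1) → out
#3 (-6,-6): internal coord -6 + (-6)·λ' = -4.58359; -4.58359 ∉ [-1.3, 0.1) → out
#4 (-3,-7): internal coord -3 + (-7)·λ' = -1.34752; -1.34752 ∉ [-1.3, 0.1) → out
#5 (0,4): internal coord 0 + (4)·λ' = -0.94427; -0.94427 ∈ [-1.3, 0.1) → IN Λ
#6 (-2,-7): internal coord -2 + (-7)·λ' = -0.34752; -0.34752 ∈ [-1.3, 0.1) → IN Λ

1, 5, 6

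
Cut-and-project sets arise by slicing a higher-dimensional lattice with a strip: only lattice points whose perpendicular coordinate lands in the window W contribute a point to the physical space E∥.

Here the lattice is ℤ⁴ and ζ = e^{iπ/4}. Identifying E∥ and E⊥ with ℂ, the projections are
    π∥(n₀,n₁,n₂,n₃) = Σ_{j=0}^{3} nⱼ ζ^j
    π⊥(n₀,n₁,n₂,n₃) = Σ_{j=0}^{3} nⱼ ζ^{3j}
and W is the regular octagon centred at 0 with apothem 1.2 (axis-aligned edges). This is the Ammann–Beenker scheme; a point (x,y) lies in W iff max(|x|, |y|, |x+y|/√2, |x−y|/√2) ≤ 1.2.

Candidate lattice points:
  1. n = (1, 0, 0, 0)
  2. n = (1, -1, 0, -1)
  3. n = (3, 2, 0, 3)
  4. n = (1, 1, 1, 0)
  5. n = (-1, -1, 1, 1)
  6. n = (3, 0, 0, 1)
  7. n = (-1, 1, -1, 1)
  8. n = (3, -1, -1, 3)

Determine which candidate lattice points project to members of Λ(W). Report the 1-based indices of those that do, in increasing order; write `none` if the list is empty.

1, 4, 5

π⊥(n) = n₀ + n₁ζ³ + n₂ζ⁶ + n₃ζ⁹ where ζ = e^{iπ/4}.
candidate 1: n = (1, 0, 0, 0) → π⊥ ≈ (+1.00000, +0.00000); max(|x|,|y|,|x±y|/√2) = 1.00000 ≤ 1.2 ⇒ ∈ W
candidate 2: n = (1, -1, 0, -1) → π⊥ ≈ (+1.00000, -1.41421); max(|x|,|y|,|x±y|/√2) = 1.70711 > 1.2 ⇒ ∉ W
candidate 3: n = (3, 2, 0, 3) → π⊥ ≈ (+3.70711, +3.53553); max(|x|,|y|,|x±y|/√2) = 5.12132 > 1.2 ⇒ ∉ W
candidate 4: n = (1, 1, 1, 0) → π⊥ ≈ (+0.29289, -0.29289); max(|x|,|y|,|x±y|/√2) = 0.41421 ≤ 1.2 ⇒ ∈ W
candidate 5: n = (-1, -1, 1, 1) → π⊥ ≈ (+0.41421, -1.00000); max(|x|,|y|,|x±y|/√2) = 1.00000 ≤ 1.2 ⇒ ∈ W
candidate 6: n = (3, 0, 0, 1) → π⊥ ≈ (+3.70711, +0.70711); max(|x|,|y|,|x±y|/√2) = 3.70711 > 1.2 ⇒ ∉ W
candidate 7: n = (-1, 1, -1, 1) → π⊥ ≈ (-1.00000, +2.41421); max(|x|,|y|,|x±y|/√2) = 2.41421 > 1.2 ⇒ ∉ W
candidate 8: n = (3, -1, -1, 3) → π⊥ ≈ (+5.82843, +2.41421); max(|x|,|y|,|x±y|/√2) = 5.82843 > 1.2 ⇒ ∉ W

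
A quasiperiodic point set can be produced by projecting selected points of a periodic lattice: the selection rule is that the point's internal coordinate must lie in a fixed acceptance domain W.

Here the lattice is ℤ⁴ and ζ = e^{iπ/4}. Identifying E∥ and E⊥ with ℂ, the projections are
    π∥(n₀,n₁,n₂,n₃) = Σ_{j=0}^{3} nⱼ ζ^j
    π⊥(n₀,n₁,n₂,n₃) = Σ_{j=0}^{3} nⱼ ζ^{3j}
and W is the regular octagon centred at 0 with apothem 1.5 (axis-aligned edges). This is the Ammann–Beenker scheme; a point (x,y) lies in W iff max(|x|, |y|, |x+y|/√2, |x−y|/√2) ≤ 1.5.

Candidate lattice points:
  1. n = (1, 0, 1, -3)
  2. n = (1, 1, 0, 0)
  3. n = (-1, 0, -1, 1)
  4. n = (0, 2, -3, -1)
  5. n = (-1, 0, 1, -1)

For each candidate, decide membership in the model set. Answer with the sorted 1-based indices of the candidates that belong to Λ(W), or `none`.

2

With ζ = e^{iπ/4} the internal vectors are ζ^0,ζ^3,ζ^6,ζ^9.
candidate 1: n = (1, 0, 1, -3) → π⊥ ≈ (-1.121320, -3.121320); max(|x|,|y|,|x±y|/√2) = 3.121320 > 1.5 ⇒ ∉ W
candidate 2: n = (1, 1, 0, 0) → π⊥ ≈ (+0.292893, +0.707107); max(|x|,|y|,|x±y|/√2) = 0.707107 ≤ 1.5 ⇒ ∈ W
candidate 3: n = (-1, 0, -1, 1) → π⊥ ≈ (-0.292893, +1.707107); max(|x|,|y|,|x±y|/√2) = 1.707107 > 1.5 ⇒ ∉ W
candidate 4: n = (0, 2, -3, -1) → π⊥ ≈ (-2.121320, +3.707107); max(|x|,|y|,|x±y|/√2) = 4.121320 > 1.5 ⇒ ∉ W
candidate 5: n = (-1, 0, 1, -1) → π⊥ ≈ (-1.707107, -1.707107); max(|x|,|y|,|x±y|/√2) = 2.414214 > 1.5 ⇒ ∉ W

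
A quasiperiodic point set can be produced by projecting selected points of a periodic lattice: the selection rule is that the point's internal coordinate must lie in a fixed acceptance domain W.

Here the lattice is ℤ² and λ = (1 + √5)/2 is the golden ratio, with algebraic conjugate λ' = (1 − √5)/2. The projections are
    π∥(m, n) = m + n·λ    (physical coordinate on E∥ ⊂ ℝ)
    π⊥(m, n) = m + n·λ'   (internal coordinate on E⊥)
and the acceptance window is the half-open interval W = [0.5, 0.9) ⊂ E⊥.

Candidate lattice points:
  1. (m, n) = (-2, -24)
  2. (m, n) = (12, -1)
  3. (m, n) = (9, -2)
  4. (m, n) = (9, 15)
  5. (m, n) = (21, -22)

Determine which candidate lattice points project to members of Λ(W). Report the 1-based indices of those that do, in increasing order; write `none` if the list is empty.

none

Numerically λ ≈ 1.61803 and λ' = −1/λ ≈ -0.61803.
[1] lift (-2,-24): star map gives 12.83282; window check 0.5 ≤ 12.83282 < 0.9 is false → out
[2] lift (12,-1): star map gives 12.61803; window check 0.5 ≤ 12.61803 < 0.9 is false → out
[3] lift (9,-2): star map gives 10.23607; window check 0.5 ≤ 10.23607 < 0.9 is false → out
[4] lift (9,15): star map gives -0.27051; window check 0.5 ≤ -0.27051 < 0.9 is false → out
[5] lift (21,-22): star map gives 34.59675; window check 0.5 ≤ 34.59675 < 0.9 is false → out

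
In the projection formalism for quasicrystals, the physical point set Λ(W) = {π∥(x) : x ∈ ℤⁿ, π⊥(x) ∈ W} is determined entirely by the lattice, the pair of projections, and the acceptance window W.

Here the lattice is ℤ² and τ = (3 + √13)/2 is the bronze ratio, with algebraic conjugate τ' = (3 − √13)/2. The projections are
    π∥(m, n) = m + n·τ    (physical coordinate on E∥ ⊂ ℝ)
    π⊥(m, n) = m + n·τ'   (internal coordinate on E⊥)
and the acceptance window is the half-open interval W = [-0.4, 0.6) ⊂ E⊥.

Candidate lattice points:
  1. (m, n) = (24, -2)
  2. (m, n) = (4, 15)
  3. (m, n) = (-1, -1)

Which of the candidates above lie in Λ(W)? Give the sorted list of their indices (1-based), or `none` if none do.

Numerically τ ≈ 3.30278 and τ' = −1/τ ≈ -0.30278.
[1] lift (24,-2): star map gives 24.60555; window check -0.4 ≤ 24.60555 < 0.6 is false → out
[2] lift (4,15): star map gives -0.54163; window check -0.4 ≤ -0.54163 < 0.6 is false → out
[3] lift (-1,-1): star map gives -0.69722; window check -0.4 ≤ -0.69722 < 0.6 is false → out

none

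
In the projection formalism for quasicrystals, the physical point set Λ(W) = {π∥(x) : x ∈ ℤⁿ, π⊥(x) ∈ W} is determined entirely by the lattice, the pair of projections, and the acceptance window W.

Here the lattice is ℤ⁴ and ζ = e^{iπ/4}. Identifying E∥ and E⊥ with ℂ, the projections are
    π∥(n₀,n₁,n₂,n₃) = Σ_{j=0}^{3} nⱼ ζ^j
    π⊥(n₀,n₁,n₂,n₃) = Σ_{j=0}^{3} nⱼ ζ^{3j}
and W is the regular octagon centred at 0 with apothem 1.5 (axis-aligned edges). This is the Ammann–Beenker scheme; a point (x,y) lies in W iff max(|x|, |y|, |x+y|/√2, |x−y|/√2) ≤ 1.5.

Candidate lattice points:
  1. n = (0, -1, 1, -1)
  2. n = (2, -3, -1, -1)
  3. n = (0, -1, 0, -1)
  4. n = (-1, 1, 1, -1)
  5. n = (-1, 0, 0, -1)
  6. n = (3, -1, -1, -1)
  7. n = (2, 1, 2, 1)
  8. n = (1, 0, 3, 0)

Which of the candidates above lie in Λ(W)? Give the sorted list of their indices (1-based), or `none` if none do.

π⊥(n) = n₀ + n₁ζ³ + n₂ζ⁶ + n₃ζ⁹ where ζ = e^{iπ/4}.
#1 (0, -1, 1, -1): internal (0.000000, -2.414214); octagon support 2.414214 vs apothem 1.5 → ∉ W
#2 (2, -3, -1, -1): internal (3.414214, -1.828427); octagon support 3.707107 vs apothem 1.5 → ∉ W
#3 (0, -1, 0, -1): internal (0.000000, -1.414214); octagon support 1.414214 vs apothem 1.5 → ∈ W
#4 (-1, 1, 1, -1): internal (-2.414214, -1.000000); octagon support 2.414214 vs apothem 1.5 → ∉ W
#5 (-1, 0, 0, -1): internal (-1.707107, -0.707107); octagon support 1.707107 vs apothem 1.5 → ∉ W
#6 (3, -1, -1, -1): internal (3.000000, -0.414214); octagon support 3.000000 vs apothem 1.5 → ∉ W
#7 (2, 1, 2, 1): internal (2.000000, -0.585786); octagon support 2.000000 vs apothem 1.5 → ∉ W
#8 (1, 0, 3, 0): internal (1.000000, -3.000000); octagon support 3.000000 vs apothem 1.5 → ∉ W

3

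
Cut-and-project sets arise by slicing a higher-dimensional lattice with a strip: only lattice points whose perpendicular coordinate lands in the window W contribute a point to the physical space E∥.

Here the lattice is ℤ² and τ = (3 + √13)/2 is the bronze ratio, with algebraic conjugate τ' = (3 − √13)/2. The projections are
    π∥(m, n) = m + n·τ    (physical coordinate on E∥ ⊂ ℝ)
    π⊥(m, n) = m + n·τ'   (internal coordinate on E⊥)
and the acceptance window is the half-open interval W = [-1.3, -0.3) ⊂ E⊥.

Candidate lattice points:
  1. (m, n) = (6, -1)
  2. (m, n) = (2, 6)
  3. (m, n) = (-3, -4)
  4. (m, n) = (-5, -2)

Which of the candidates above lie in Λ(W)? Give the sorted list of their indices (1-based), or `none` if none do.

τ' = (3−√13)/2 ≈ -0.30278.
candidate 1: (m,n)=(6,-1) → π∥ = 6-1·τ ≈ 2.69722, π⊥ = 6-1·τ' ≈ 6.30278 ∉ [-1.3, -0.3) ⇒ out
candidate 2: (m,n)=(2,6) → π∥ = 2+6·τ ≈ 21.81665, π⊥ = 2+6·τ' ≈ 0.18335 ∉ [-1.3, -0.3) ⇒ out
candidate 3: (m,n)=(-3,-4) → π∥ = -3-4·τ ≈ -16.21110, π⊥ = -3-4·τ' ≈ -1.78890 ∉ [-1.3, -0.3) ⇒ out
candidate 4: (m,n)=(-5,-2) → π∥ = -5-2·τ ≈ -11.60555, π⊥ = -5-2·τ' ≈ -4.39445 ∉ [-1.3, -0.3) ⇒ out

none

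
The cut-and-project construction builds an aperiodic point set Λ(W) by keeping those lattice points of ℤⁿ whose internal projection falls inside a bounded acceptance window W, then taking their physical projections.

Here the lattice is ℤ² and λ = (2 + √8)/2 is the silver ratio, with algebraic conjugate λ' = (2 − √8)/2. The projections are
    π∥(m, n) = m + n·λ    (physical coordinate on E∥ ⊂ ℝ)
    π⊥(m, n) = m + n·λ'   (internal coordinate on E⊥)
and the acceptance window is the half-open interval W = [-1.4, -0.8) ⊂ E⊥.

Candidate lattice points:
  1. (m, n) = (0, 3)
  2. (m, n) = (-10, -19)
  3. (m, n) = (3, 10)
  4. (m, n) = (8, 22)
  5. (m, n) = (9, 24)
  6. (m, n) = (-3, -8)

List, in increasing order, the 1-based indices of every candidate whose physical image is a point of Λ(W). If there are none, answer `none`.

Numerically λ ≈ 2.4142 and λ' = −1/λ ≈ -0.4142.
candidate 1: (m,n)=(0,3) → π∥ = 0+3·λ ≈ 7.2426, π⊥ = 0+3·λ' ≈ -1.2426 ∈ [-1.4, -0.8) ⇒ IN Λ
candidate 2: (m,n)=(-10,-19) → π∥ = -10-19·λ ≈ -55.8701, π⊥ = -10-19·λ' ≈ -2.1299 ∉ [-1.4, -0.8) ⇒ out
candidate 3: (m,n)=(3,10) → π∥ = 3+10·λ ≈ 27.1421, π⊥ = 3+10·λ' ≈ -1.1421 ∈ [-1.4, -0.8) ⇒ IN Λ
candidate 4: (m,n)=(8,22) → π∥ = 8+22·λ ≈ 61.1127, π⊥ = 8+22·λ' ≈ -1.1127 ∈ [-1.4, -0.8) ⇒ IN Λ
candidate 5: (m,n)=(9,24) → π∥ = 9+24·λ ≈ 66.9411, π⊥ = 9+24·λ' ≈ -0.9411 ∈ [-1.4, -0.8) ⇒ IN Λ
candidate 6: (m,n)=(-3,-8) → π∥ = -3-8·λ ≈ -22.3137, π⊥ = -3-8·λ' ≈ 0.3137 ∉ [-1.4, -0.8) ⇒ out

1, 3, 4, 5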